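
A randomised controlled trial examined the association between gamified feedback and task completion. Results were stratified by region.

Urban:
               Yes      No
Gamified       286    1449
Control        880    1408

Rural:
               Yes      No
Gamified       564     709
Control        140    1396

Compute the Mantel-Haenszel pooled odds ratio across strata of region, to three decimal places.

1.080

OR_MH = Σ(aᵢdᵢ/nᵢ) / Σ(bᵢcᵢ/nᵢ), where nᵢ is the stratum total.
Stratum 1 (Urban): n = 4023; a·d/n = 286·1408/4023 = 100.0964; b·c/n = 1449·880/4023 = 316.9575
Stratum 2 (Rural): n = 2809; a·d/n = 564·1396/2809 = 280.2933; b·c/n = 709·140/2809 = 35.3364
OR_MH = (100.0964 + 280.2933) / (316.9575 + 35.3364) = 380.3898 / 352.2939 = 1.07975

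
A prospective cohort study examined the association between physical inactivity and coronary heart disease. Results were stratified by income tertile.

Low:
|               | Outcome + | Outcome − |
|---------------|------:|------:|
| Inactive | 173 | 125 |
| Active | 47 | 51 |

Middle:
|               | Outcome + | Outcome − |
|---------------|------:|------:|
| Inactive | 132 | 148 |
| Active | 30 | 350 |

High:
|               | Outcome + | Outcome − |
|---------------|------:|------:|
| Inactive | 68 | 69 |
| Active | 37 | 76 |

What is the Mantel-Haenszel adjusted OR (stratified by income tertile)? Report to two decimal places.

OR_MH = Σ(aᵢdᵢ/nᵢ) / Σ(bᵢcᵢ/nᵢ), where nᵢ is the stratum total.
Stratum 1 (Low): n = 396; a·d/n = 173·51/396 = 22.2803; b·c/n = 125·47/396 = 14.8359
Stratum 2 (Middle): n = 660; a·d/n = 132·350/660 = 70.0000; b·c/n = 148·30/660 = 6.7273
Stratum 3 (High): n = 250; a·d/n = 68·76/250 = 20.6720; b·c/n = 69·37/250 = 10.2120
OR_MH = (22.2803 + 70.0000 + 20.6720) / (14.8359 + 6.7273 + 10.2120) = 112.9523 / 31.7751 = 3.55474

3.55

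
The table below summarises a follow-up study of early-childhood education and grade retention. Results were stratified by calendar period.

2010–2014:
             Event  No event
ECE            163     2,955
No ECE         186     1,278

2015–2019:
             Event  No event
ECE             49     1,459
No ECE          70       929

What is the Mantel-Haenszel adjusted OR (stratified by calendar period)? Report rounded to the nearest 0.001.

OR_MH = Σ(aᵢdᵢ/nᵢ) / Σ(bᵢcᵢ/nᵢ), where nᵢ is the stratum total.
Stratum 1 (2010–2014): n = 4582; a·d/n = 163·1278/4582 = 45.4636; b·c/n = 2955·186/4582 = 119.9542
Stratum 2 (2015–2019): n = 2507; a·d/n = 49·929/2507 = 18.1576; b·c/n = 1459·70/2507 = 40.7379
OR_MH = (45.4636 + 18.1576) / (119.9542 + 40.7379) = 63.6211 / 160.6921 = 0.39592

0.396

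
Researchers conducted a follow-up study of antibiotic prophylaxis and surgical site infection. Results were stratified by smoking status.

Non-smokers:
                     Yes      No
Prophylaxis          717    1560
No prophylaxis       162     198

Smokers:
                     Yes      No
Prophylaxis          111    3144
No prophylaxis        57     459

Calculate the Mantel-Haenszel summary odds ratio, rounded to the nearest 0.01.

0.47

OR_MH = Σ(aᵢdᵢ/nᵢ) / Σ(bᵢcᵢ/nᵢ), where nᵢ is the stratum total.
Stratum 1 (Non-smokers): n = 2637; a·d/n = 717·198/2637 = 53.8362; b·c/n = 1560·162/2637 = 95.8362
Stratum 2 (Smokers): n = 3771; a·d/n = 111·459/3771 = 13.5107; b·c/n = 3144·57/3771 = 47.5227
OR_MH = (53.8362 + 13.5107) / (95.8362 + 47.5227) = 67.3469 / 143.3589 = 0.46978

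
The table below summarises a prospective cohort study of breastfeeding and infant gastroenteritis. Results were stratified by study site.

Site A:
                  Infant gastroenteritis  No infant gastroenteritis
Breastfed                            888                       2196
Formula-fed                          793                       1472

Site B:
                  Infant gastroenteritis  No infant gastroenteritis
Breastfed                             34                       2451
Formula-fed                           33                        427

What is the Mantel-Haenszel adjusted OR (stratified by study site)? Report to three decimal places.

OR_MH = Σ(aᵢdᵢ/nᵢ) / Σ(bᵢcᵢ/nᵢ), where nᵢ is the stratum total.
Stratum 1 (Site A): n = 5349; a·d/n = 888·1472/5349 = 244.3702; b·c/n = 2196·793/5349 = 325.5614
Stratum 2 (Site B): n = 2945; a·d/n = 34·427/2945 = 4.9297; b·c/n = 2451·33/2945 = 27.4645
OR_MH = (244.3702 + 4.9297) / (325.5614 + 27.4645) = 249.2999 / 353.0259 = 0.70618

0.706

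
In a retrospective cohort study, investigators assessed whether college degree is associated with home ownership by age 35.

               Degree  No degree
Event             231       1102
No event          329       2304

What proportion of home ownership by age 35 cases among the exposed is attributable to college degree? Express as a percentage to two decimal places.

21.56

Reading the table with exposure as columns: a = 231 (Degree, case), b = 329 (Degree, non-case), c = 1102 (No degree, case), d = 2304.
Risk in exposed = 231/560 = 0.41250; risk in unexposed = 1102/3406 = 0.32355.
RR = 0.41250/0.32355 = 1.27493
AR% = (RR − 1)/RR × 100 = (1.27493 − 1)/1.27493 × 100 = 21.5644%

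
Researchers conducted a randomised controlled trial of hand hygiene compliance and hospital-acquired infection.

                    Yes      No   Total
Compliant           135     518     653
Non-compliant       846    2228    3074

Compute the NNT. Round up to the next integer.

Risk in treated group = 135/653 = 0.20674; risk in control = 846/3074 = 0.27521.
Absolute risk reduction = 0.27521 − 0.20674 = 0.06847
NNT = 1 / ARR = 1 / 0.06847 = 14.604 → round up → 15

15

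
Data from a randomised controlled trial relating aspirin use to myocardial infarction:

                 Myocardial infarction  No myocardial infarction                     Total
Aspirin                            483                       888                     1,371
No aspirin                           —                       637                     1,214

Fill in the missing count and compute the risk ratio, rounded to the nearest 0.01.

0.74

The missing cell is in the unexposed row: 1214 − 637 = 577.
So a = 483, b = 888, c = 577, d = 637.
RR = [a/(a+b)] / [c/(c+d)] = (483/1371) / (577/1214) = 0.35230/0.47529 = 0.74123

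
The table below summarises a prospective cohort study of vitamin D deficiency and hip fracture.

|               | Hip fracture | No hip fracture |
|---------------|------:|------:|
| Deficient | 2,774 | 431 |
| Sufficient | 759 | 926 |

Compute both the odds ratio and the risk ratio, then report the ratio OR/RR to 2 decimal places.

4.09

Cells: a = 2774, b = 431, c = 759, d = 926.
OR = (2774·926)/(431·759) = 2568724/327129 = 7.85233
Risk in exposed = 2774/3205 = 0.86552; risk in unexposed = 759/1685 = 0.45045; RR = 1.92148
OR/RR = 7.85233 / 1.92148 = 4.08660
The outcome is not rare, so the OR lies further from 1 than the RR.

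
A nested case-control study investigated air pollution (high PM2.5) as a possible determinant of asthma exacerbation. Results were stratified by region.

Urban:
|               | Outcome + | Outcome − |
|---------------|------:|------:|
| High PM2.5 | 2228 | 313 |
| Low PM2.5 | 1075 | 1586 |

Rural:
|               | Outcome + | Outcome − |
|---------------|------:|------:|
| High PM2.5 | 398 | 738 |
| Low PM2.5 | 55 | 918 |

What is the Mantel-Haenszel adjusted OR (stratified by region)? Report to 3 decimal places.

10.158

OR_MH = Σ(aᵢdᵢ/nᵢ) / Σ(bᵢcᵢ/nᵢ), where nᵢ is the stratum total.
Stratum 1 (Urban): n = 5202; a·d/n = 2228·1586/5202 = 679.2787; b·c/n = 313·1075/5202 = 64.6819
Stratum 2 (Rural): n = 2109; a·d/n = 398·918/2109 = 173.2404; b·c/n = 738·55/2109 = 19.2461
OR_MH = (679.2787 + 173.2404) / (64.6819 + 19.2461) = 852.5191 / 83.9279 = 10.15775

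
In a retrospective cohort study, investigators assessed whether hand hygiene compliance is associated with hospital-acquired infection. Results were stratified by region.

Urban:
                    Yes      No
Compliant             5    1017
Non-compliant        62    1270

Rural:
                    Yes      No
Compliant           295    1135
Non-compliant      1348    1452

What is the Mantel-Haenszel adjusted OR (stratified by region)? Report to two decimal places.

0.27

OR_MH = Σ(aᵢdᵢ/nᵢ) / Σ(bᵢcᵢ/nᵢ), where nᵢ is the stratum total.
Stratum 1 (Urban): n = 2354; a·d/n = 5·1270/2354 = 2.6975; b·c/n = 1017·62/2354 = 26.7859
Stratum 2 (Rural): n = 4230; a·d/n = 295·1452/4230 = 101.2624; b·c/n = 1135·1348/4230 = 361.6974
OR_MH = (2.6975 + 101.2624) / (26.7859 + 361.6974) = 103.9599 / 388.4833 = 0.26760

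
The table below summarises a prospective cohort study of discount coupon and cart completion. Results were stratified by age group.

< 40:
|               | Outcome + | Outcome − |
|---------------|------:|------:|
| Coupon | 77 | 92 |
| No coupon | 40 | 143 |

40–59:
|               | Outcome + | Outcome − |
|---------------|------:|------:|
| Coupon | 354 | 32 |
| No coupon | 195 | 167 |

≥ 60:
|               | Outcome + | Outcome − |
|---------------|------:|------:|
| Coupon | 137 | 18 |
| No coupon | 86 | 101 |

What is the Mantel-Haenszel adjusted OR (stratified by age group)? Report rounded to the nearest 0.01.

6.46

OR_MH = Σ(aᵢdᵢ/nᵢ) / Σ(bᵢcᵢ/nᵢ), where nᵢ is the stratum total.
Stratum 1 (< 40): n = 352; a·d/n = 77·143/352 = 31.2812; b·c/n = 92·40/352 = 10.4545
Stratum 2 (40–59): n = 748; a·d/n = 354·167/748 = 79.0348; b·c/n = 32·195/748 = 8.3422
Stratum 3 (≥ 60): n = 342; a·d/n = 137·101/342 = 40.4591; b·c/n = 18·86/342 = 4.5263
OR_MH = (31.2812 + 79.0348 + 40.4591) / (10.4545 + 8.3422 + 4.5263) = 150.7751 / 23.3231 = 6.46462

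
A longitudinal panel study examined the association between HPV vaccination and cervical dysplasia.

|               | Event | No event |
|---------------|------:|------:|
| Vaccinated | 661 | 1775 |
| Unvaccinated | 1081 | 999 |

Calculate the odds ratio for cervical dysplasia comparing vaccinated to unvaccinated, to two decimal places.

Cells: a = 661, b = 1775, c = 1081, d = 999.
OR = (a·d)/(b·c) = (661 × 999) / (1775 × 1081) = 660339 / 1918775 = 0.34415
Exposure is associated with lower odds of cervical dysplasia (OR = 0.34 < 1).

0.34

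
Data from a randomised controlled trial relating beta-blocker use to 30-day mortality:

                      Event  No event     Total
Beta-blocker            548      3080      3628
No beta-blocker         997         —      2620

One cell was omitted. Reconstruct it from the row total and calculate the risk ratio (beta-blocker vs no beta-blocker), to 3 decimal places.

The missing cell is in the unexposed row: 2620 − 997 = 1623.
So a = 548, b = 3080, c = 997, d = 1623.
RR = [a/(a+b)] / [c/(c+d)] = (548/3628) / (997/2620) = 0.15105/0.38053 = 0.39694

0.397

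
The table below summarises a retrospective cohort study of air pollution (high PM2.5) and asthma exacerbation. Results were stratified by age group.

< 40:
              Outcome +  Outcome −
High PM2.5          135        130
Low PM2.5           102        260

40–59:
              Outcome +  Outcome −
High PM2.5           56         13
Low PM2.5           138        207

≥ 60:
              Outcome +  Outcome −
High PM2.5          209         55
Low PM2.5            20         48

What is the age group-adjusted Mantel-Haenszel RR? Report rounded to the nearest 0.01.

RR_MH = Σ(aᵢ·n₀ᵢ/nᵢ) / Σ(cᵢ·n₁ᵢ/nᵢ), with n₁ᵢ = aᵢ+bᵢ (exposed), n₀ᵢ = cᵢ+dᵢ (unexposed), nᵢ = n₁ᵢ+n₀ᵢ.
Stratum 1 (< 40): n₁ = 265, n₀ = 362, n = 627; a·n₀/n = 135·362/627 = 77.9426; c·n₁/n = 102·265/627 = 43.1100
Stratum 2 (40–59): n₁ = 69, n₀ = 345, n = 414; a·n₀/n = 56·345/414 = 46.6667; c·n₁/n = 138·69/414 = 23.0000
Stratum 3 (≥ 60): n₁ = 264, n₀ = 68, n = 332; a·n₀/n = 209·68/332 = 42.8072; c·n₁/n = 20·264/332 = 15.9036
RR_MH = (77.9426 + 46.6667 + 42.8072) / (43.1100 + 23.0000 + 15.9036) = 167.4165 / 82.0137 = 2.04132

2.04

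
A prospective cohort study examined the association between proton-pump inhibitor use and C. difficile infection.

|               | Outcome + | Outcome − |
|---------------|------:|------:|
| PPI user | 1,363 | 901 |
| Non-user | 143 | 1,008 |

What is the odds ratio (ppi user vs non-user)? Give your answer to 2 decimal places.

10.66

Cells: a = 1363, b = 901, c = 143, d = 1008.
OR = (a·d)/(b·c) = (1363 × 1008) / (901 × 143) = 1373904 / 128843 = 10.66340
The odds of C. difficile infection are about 10.66 times as high in the ppi user group.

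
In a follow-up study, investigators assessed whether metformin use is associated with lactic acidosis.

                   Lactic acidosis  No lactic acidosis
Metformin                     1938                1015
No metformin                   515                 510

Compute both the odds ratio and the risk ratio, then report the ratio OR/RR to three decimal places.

1.448

Cells: a = 1938, b = 1015, c = 515, d = 510.
OR = (1938·510)/(1015·515) = 988380/522725 = 1.89082
Risk in exposed = 1938/2953 = 0.65628; risk in unexposed = 515/1025 = 0.50244; RR = 1.30619
OR/RR = 1.89082 / 1.30619 = 1.44758
The outcome is not rare, so the OR lies further from 1 than the RR.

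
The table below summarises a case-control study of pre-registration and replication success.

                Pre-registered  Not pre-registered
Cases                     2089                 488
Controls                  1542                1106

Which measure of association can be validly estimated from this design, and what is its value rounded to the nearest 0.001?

3.070

Reading the table with exposure as columns: a = 2089 (Pre-registered, case), b = 1542 (Pre-registered, non-case), c = 488 (Not pre-registered, case), d = 1106.
This is a case-control study: participants were sampled on outcome status, so risks in the source population cannot be estimated directly — relative risk is not valid here. The odds ratio is the appropriate measure.
OR = (a·d)/(b·c) = (2089 × 1106) / (1542 × 488) = 2310434 / 752496 = 3.07036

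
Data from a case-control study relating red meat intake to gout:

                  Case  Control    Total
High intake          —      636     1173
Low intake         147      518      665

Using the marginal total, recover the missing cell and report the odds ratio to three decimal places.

2.975

The missing cell is in the exposed row: 1173 − 636 = 537.
So a = 537, b = 636, c = 147, d = 518.
OR = (a·d)/(b·c) = (537 × 518) / (636 × 147) = 278166 / 93492 = 2.97529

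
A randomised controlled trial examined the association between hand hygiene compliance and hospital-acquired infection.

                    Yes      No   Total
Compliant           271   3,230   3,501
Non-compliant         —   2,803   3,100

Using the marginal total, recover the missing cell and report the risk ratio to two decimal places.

The missing cell is in the unexposed row: 3100 − 2803 = 297.
So a = 271, b = 3230, c = 297, d = 2803.
RR = [a/(a+b)] / [c/(c+d)] = (271/3501) / (297/3100) = 0.07741/0.09581 = 0.80795

0.81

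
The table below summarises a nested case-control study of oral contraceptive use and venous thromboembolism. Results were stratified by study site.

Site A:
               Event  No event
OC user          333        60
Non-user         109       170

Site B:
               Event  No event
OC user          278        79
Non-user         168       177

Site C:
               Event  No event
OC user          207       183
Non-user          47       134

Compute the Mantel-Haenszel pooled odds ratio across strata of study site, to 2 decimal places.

OR_MH = Σ(aᵢdᵢ/nᵢ) / Σ(bᵢcᵢ/nᵢ), where nᵢ is the stratum total.
Stratum 1 (Site A): n = 672; a·d/n = 333·170/672 = 84.2411; b·c/n = 60·109/672 = 9.7321
Stratum 2 (Site B): n = 702; a·d/n = 278·177/702 = 70.0940; b·c/n = 79·168/702 = 18.9060
Stratum 3 (Site C): n = 571; a·d/n = 207·134/571 = 48.5779; b·c/n = 183·47/571 = 15.0630
OR_MH = (84.2411 + 70.0940 + 48.5779) / (9.7321 + 18.9060 + 15.0630) = 202.9130 / 43.7012 = 4.64319

4.64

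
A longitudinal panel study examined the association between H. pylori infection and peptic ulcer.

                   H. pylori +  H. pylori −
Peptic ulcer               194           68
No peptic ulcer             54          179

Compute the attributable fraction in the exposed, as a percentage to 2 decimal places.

Reading the table with exposure as columns: a = 194 (H. pylori +, case), b = 54 (H. pylori +, non-case), c = 68 (H. pylori −, case), d = 179.
Risk in exposed = 194/248 = 0.78226; risk in unexposed = 68/247 = 0.27530.
RR = 0.78226/0.27530 = 2.84144
AR% = (RR − 1)/RR × 100 = (2.84144 − 1)/2.84144 × 100 = 64.8065%

64.81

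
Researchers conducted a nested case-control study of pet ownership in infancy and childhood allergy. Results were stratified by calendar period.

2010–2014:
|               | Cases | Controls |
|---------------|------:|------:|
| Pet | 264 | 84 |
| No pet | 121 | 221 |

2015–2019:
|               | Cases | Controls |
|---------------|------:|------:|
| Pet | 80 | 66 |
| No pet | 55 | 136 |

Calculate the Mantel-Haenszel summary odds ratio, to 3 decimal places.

4.582

OR_MH = Σ(aᵢdᵢ/nᵢ) / Σ(bᵢcᵢ/nᵢ), where nᵢ is the stratum total.
Stratum 1 (2010–2014): n = 690; a·d/n = 264·221/690 = 84.5565; b·c/n = 84·121/690 = 14.7304
Stratum 2 (2015–2019): n = 337; a·d/n = 80·136/337 = 32.2849; b·c/n = 66·55/337 = 10.7715
OR_MH = (84.5565 + 32.2849) / (14.7304 + 10.7715) = 116.8414 / 25.5019 = 4.58167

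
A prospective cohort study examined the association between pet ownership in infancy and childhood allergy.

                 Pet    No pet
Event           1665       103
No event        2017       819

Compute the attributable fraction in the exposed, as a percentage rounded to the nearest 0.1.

75.3

Reading the table with exposure as columns: a = 1665 (Pet, case), b = 2017 (Pet, non-case), c = 103 (No pet, case), d = 819.
Risk in exposed = 1665/3682 = 0.45220; risk in unexposed = 103/922 = 0.11171.
RR = 0.45220/0.11171 = 4.04785
AR% = (RR − 1)/RR × 100 = (4.04785 − 1)/4.04785 × 100 = 75.2955%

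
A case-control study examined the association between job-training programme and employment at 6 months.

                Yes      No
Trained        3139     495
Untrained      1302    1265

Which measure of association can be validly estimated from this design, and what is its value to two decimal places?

Cells: a = 3139, b = 495, c = 1302, d = 1265.
This is a case-control study: participants were sampled on outcome status, so risks in the source population cannot be estimated directly — relative risk is not valid here. The odds ratio is the appropriate measure.
OR = (a·d)/(b·c) = (3139 × 1265) / (495 × 1302) = 3970835 / 644490 = 6.16120

6.16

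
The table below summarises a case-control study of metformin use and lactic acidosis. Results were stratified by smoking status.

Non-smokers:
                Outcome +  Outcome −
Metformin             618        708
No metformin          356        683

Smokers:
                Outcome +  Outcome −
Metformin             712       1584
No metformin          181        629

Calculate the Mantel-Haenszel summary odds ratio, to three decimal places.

1.622

OR_MH = Σ(aᵢdᵢ/nᵢ) / Σ(bᵢcᵢ/nᵢ), where nᵢ is the stratum total.
Stratum 1 (Non-smokers): n = 2365; a·d/n = 618·683/2365 = 178.4753; b·c/n = 708·356/2365 = 106.5742
Stratum 2 (Smokers): n = 3106; a·d/n = 712·629/3106 = 144.1880; b·c/n = 1584·181/3106 = 92.3065
OR_MH = (178.4753 + 144.1880) / (106.5742 + 92.3065) = 322.6633 / 198.8807 = 1.62240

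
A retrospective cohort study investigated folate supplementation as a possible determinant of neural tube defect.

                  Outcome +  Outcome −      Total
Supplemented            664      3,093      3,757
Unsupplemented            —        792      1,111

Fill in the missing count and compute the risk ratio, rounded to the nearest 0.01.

0.62

The missing cell is in the unexposed row: 1111 − 792 = 319.
So a = 664, b = 3093, c = 319, d = 792.
RR = [a/(a+b)] / [c/(c+d)] = (664/3757) / (319/1111) = 0.17674/0.28713 = 0.61553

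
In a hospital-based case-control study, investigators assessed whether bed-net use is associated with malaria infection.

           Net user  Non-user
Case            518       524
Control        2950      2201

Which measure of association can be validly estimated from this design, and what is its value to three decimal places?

0.738

Reading the table with exposure as columns: a = 518 (Net user, case), b = 2950 (Net user, non-case), c = 524 (Non-user, case), d = 2201.
This is a hospital-based case-control study: participants were sampled on outcome status, so risks in the source population cannot be estimated directly — relative risk is not valid here. The odds ratio is the appropriate measure.
OR = (a·d)/(b·c) = (518 × 2201) / (2950 × 524) = 1140118 / 1545800 = 0.73756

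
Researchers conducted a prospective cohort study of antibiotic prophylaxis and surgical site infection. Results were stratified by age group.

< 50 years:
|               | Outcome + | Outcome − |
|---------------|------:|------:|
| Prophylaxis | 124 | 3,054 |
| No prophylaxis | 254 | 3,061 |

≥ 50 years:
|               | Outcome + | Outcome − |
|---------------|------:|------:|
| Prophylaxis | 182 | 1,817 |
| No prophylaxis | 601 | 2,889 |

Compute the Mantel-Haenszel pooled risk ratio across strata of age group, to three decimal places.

RR_MH = Σ(aᵢ·n₀ᵢ/nᵢ) / Σ(cᵢ·n₁ᵢ/nᵢ), with n₁ᵢ = aᵢ+bᵢ (exposed), n₀ᵢ = cᵢ+dᵢ (unexposed), nᵢ = n₁ᵢ+n₀ᵢ.
Stratum 1 (< 50 years): n₁ = 3178, n₀ = 3315, n = 6493; a·n₀/n = 124·3315/6493 = 63.3082; c·n₁/n = 254·3178/6493 = 124.3203
Stratum 2 (≥ 50 years): n₁ = 1999, n₀ = 3490, n = 5489; a·n₀/n = 182·3490/5489 = 115.7187; c·n₁/n = 601·1999/5489 = 218.8739
RR_MH = (63.3082 + 115.7187) / (124.3203 + 218.8739) = 179.0269 / 343.1943 = 0.52165

0.522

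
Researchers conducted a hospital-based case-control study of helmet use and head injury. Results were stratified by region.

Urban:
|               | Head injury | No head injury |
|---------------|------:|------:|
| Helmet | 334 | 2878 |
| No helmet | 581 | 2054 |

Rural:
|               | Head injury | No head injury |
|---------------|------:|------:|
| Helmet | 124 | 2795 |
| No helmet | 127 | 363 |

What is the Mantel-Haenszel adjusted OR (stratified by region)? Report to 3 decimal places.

OR_MH = Σ(aᵢdᵢ/nᵢ) / Σ(bᵢcᵢ/nᵢ), where nᵢ is the stratum total.
Stratum 1 (Urban): n = 5847; a·d/n = 334·2054/5847 = 117.3313; b·c/n = 2878·581/5847 = 285.9788
Stratum 2 (Rural): n = 3409; a·d/n = 124·363/3409 = 13.2039; b·c/n = 2795·127/3409 = 104.1258
OR_MH = (117.3313 + 13.2039) / (285.9788 + 104.1258) = 130.5352 / 390.1046 = 0.33462

0.335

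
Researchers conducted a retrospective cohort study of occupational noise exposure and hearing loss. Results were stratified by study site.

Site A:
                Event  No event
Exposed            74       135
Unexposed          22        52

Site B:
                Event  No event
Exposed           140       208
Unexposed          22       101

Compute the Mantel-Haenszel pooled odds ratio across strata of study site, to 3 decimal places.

OR_MH = Σ(aᵢdᵢ/nᵢ) / Σ(bᵢcᵢ/nᵢ), where nᵢ is the stratum total.
Stratum 1 (Site A): n = 283; a·d/n = 74·52/283 = 13.5972; b·c/n = 135·22/283 = 10.4947
Stratum 2 (Site B): n = 471; a·d/n = 140·101/471 = 30.0212; b·c/n = 208·22/471 = 9.7155
OR_MH = (13.5972 + 30.0212) / (10.4947 + 9.7155) = 43.6184 / 20.2102 = 2.15824

2.158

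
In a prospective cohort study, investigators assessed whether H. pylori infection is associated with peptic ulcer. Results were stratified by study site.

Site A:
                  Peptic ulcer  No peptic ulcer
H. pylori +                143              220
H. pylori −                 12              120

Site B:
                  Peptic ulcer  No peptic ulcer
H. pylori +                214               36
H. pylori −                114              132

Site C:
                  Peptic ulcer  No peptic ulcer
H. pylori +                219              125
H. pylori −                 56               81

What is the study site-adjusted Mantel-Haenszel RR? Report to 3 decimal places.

1.944

RR_MH = Σ(aᵢ·n₀ᵢ/nᵢ) / Σ(cᵢ·n₁ᵢ/nᵢ), with n₁ᵢ = aᵢ+bᵢ (exposed), n₀ᵢ = cᵢ+dᵢ (unexposed), nᵢ = n₁ᵢ+n₀ᵢ.
Stratum 1 (Site A): n₁ = 363, n₀ = 132, n = 495; a·n₀/n = 143·132/495 = 38.1333; c·n₁/n = 12·363/495 = 8.8000
Stratum 2 (Site B): n₁ = 250, n₀ = 246, n = 496; a·n₀/n = 214·246/496 = 106.1371; c·n₁/n = 114·250/496 = 57.4597
Stratum 3 (Site C): n₁ = 344, n₀ = 137, n = 481; a·n₀/n = 219·137/481 = 62.3763; c·n₁/n = 56·344/481 = 40.0499
RR_MH = (38.1333 + 106.1371 + 62.3763) / (8.8000 + 57.4597 + 40.0499) = 206.6467 / 106.3096 = 1.94382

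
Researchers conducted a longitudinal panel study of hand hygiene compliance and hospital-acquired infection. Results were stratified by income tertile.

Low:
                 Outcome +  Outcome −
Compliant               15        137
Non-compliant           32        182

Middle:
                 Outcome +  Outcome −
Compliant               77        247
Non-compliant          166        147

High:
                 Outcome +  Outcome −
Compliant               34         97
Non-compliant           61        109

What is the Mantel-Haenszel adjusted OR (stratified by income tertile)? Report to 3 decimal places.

OR_MH = Σ(aᵢdᵢ/nᵢ) / Σ(bᵢcᵢ/nᵢ), where nᵢ is the stratum total.
Stratum 1 (Low): n = 366; a·d/n = 15·182/366 = 7.4590; b·c/n = 137·32/366 = 11.9781
Stratum 2 (Middle): n = 637; a·d/n = 77·147/637 = 17.7692; b·c/n = 247·166/637 = 64.3673
Stratum 3 (High): n = 301; a·d/n = 34·109/301 = 12.3123; b·c/n = 97·61/301 = 19.6578
OR_MH = (7.4590 + 17.7692 + 12.3123) / (11.9781 + 64.3673 + 19.6578) = 37.5405 / 96.0033 = 0.39103

0.391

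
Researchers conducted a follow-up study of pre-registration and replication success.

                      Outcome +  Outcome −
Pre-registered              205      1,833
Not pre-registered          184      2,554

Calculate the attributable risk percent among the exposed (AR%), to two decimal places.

Cells: a = 205, b = 1833, c = 184, d = 2554.
Risk in exposed = 205/2038 = 0.10059; risk in unexposed = 184/2738 = 0.06720.
RR = 0.10059/0.06720 = 1.49681
AR% = (RR − 1)/RR × 100 = (1.49681 − 1)/1.49681 × 100 = 33.1910%

33.19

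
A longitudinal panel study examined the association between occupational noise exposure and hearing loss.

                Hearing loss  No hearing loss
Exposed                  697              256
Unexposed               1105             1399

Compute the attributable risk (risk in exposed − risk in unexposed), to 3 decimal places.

0.290

Cells: a = 697, b = 256, c = 1105, d = 1399.
Risk in exposed = 697/953 = 0.731375; risk in unexposed = 1105/2504 = 0.441294.
Risk difference = 0.731375 − 0.441294 = 0.290081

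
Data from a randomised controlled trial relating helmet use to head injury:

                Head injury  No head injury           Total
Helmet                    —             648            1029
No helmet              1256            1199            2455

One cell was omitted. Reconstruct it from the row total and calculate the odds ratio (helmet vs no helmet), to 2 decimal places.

The missing cell is in the exposed row: 1029 − 648 = 381.
So a = 381, b = 648, c = 1256, d = 1199.
OR = (a·d)/(b·c) = (381 × 1199) / (648 × 1256) = 456819 / 813888 = 0.56128

0.56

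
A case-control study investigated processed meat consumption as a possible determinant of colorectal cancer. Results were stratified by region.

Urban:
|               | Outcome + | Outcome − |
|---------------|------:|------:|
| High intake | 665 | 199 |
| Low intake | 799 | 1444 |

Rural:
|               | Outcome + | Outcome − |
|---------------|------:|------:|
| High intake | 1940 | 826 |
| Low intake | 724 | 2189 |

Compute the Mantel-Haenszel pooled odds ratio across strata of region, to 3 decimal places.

OR_MH = Σ(aᵢdᵢ/nᵢ) / Σ(bᵢcᵢ/nᵢ), where nᵢ is the stratum total.
Stratum 1 (Urban): n = 3107; a·d/n = 665·1444/3107 = 309.0634; b·c/n = 199·799/3107 = 51.1751
Stratum 2 (Rural): n = 5679; a·d/n = 1940·2189/5679 = 747.7831; b·c/n = 826·724/5679 = 105.3045
OR_MH = (309.0634 + 747.7831) / (51.1751 + 105.3045) = 1056.8465 / 156.4795 = 6.75390

6.754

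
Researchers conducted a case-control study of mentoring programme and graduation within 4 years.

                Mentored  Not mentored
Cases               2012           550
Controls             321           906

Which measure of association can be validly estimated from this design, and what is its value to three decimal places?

Reading the table with exposure as columns: a = 2012 (Mentored, case), b = 321 (Mentored, non-case), c = 550 (Not mentored, case), d = 906.
This is a case-control study: participants were sampled on outcome status, so risks in the source population cannot be estimated directly — relative risk is not valid here. The odds ratio is the appropriate measure.
OR = (a·d)/(b·c) = (2012 × 906) / (321 × 550) = 1822872 / 176550 = 10.32496

10.325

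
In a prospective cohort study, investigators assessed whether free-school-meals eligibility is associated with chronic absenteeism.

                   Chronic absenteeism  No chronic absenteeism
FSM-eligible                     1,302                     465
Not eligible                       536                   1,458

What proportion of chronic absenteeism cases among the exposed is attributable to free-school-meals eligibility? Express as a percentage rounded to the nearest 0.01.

63.52

Cells: a = 1302, b = 465, c = 536, d = 1458.
Risk in exposed = 1302/1767 = 0.73684; risk in unexposed = 536/1994 = 0.26881.
RR = 0.73684/0.26881 = 2.74116
AR% = (RR − 1)/RR × 100 = (2.74116 − 1)/2.74116 × 100 = 63.5191%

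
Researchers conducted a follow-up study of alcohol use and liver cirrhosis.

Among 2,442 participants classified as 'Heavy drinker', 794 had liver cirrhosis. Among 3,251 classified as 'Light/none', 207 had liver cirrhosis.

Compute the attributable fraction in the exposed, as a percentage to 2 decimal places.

80.42

From the description: a = 794, b = 1648, c = 207, d = 3044.
Risk in exposed = 794/2442 = 0.32514; risk in unexposed = 207/3251 = 0.06367.
RR = 0.32514/0.06367 = 5.10648
AR% = (RR − 1)/RR × 100 = (5.10648 − 1)/5.10648 × 100 = 80.4170%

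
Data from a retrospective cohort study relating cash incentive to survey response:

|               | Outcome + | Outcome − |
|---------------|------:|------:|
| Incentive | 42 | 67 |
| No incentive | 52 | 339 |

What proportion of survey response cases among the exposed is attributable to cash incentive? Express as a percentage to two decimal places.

Cells: a = 42, b = 67, c = 52, d = 339.
Risk in exposed = 42/109 = 0.38532; risk in unexposed = 52/391 = 0.13299.
RR = 0.38532/0.13299 = 2.89732
AR% = (RR − 1)/RR × 100 = (2.89732 − 1)/2.89732 × 100 = 65.4853%

65.49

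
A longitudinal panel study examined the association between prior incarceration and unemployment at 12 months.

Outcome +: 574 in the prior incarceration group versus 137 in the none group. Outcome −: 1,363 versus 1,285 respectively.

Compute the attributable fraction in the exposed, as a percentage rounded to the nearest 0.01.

67.49

From the description: a = 574, b = 1363, c = 137, d = 1285.
Risk in exposed = 574/1937 = 0.29633; risk in unexposed = 137/1422 = 0.09634.
RR = 0.29633/0.09634 = 3.07582
AR% = (RR − 1)/RR × 100 = (3.07582 − 1)/3.07582 × 100 = 67.4884%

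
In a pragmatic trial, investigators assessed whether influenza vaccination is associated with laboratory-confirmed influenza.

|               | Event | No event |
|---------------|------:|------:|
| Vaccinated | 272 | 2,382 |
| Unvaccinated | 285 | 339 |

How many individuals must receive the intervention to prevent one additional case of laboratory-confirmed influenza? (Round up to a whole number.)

3

Risk in treated group = 272/2654 = 0.10249; risk in control = 285/624 = 0.45673.
Absolute risk reduction = 0.45673 − 0.10249 = 0.35424
NNT = 1 / ARR = 1 / 0.35424 = 2.823 → round up → 3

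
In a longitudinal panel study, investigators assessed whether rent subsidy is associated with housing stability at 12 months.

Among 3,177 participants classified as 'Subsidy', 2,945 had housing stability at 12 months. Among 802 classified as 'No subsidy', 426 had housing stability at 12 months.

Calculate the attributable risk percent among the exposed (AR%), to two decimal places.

42.70

From the description: a = 2945, b = 232, c = 426, d = 376.
Risk in exposed = 2945/3177 = 0.92698; risk in unexposed = 426/802 = 0.53117.
RR = 0.92698/0.53117 = 1.74515
AR% = (RR − 1)/RR × 100 = (1.74515 − 1)/1.74515 × 100 = 42.6983%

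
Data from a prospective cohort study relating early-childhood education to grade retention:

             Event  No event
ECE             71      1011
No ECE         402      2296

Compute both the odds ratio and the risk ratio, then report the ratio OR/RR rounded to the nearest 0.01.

0.91

Cells: a = 71, b = 1011, c = 402, d = 2296.
OR = (71·2296)/(1011·402) = 163016/406422 = 0.40110
Risk in exposed = 71/1082 = 0.06562; risk in unexposed = 402/2698 = 0.14900; RR = 0.44040
OR/RR = 0.40110 / 0.44040 = 0.91076
The outcome is not rare, so the OR lies further from 1 than the RR.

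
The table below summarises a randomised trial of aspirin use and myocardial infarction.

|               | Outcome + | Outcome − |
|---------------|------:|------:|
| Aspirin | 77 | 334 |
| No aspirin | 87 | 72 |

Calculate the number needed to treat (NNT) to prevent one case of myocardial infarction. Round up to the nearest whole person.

3

Risk in treated group = 77/411 = 0.18735; risk in control = 87/159 = 0.54717.
Absolute risk reduction = 0.54717 − 0.18735 = 0.35982
NNT = 1 / ARR = 1 / 0.35982 = 2.779 → round up → 3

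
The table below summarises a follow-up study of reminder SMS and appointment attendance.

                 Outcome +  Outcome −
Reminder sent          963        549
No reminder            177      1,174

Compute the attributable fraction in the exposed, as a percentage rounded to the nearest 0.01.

Cells: a = 963, b = 549, c = 177, d = 1174.
Risk in exposed = 963/1512 = 0.63690; risk in unexposed = 177/1351 = 0.13101.
RR = 0.63690/0.13101 = 4.86135
AR% = (RR − 1)/RR × 100 = (4.86135 − 1)/4.86135 × 100 = 79.4296%

79.43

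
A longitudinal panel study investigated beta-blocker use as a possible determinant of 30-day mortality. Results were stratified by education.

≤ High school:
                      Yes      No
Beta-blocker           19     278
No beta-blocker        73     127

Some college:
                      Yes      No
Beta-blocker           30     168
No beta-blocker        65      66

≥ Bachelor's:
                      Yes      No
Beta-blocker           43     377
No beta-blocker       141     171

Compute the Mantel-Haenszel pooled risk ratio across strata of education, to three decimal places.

0.232

RR_MH = Σ(aᵢ·n₀ᵢ/nᵢ) / Σ(cᵢ·n₁ᵢ/nᵢ), with n₁ᵢ = aᵢ+bᵢ (exposed), n₀ᵢ = cᵢ+dᵢ (unexposed), nᵢ = n₁ᵢ+n₀ᵢ.
Stratum 1 (≤ High school): n₁ = 297, n₀ = 200, n = 497; a·n₀/n = 19·200/497 = 7.6459; c·n₁/n = 73·297/497 = 43.6237
Stratum 2 (Some college): n₁ = 198, n₀ = 131, n = 329; a·n₀/n = 30·131/329 = 11.9453; c·n₁/n = 65·198/329 = 39.1185
Stratum 3 (≥ Bachelor's): n₁ = 420, n₀ = 312, n = 732; a·n₀/n = 43·312/732 = 18.3279; c·n₁/n = 141·420/732 = 80.9016
RR_MH = (7.6459 + 11.9453 + 18.3279) / (43.6237 + 39.1185 + 80.9016) = 37.9190 / 163.6439 = 0.23172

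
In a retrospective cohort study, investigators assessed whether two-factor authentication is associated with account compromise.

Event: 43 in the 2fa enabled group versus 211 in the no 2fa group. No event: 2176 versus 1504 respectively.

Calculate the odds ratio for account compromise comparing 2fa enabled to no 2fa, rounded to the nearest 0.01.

From the description: a = 43, b = 2176, c = 211, d = 1504.
OR = (a·d)/(b·c) = (43 × 1504) / (2176 × 211) = 64672 / 459136 = 0.14086
Exposure is associated with lower odds of account compromise (OR = 0.14 < 1).

0.14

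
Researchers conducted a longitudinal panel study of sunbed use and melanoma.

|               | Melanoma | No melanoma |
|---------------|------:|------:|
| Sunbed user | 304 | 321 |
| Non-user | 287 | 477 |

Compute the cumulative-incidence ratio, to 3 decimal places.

1.295

Cells: a = 304, b = 321, c = 287, d = 477.
Risk in exposed = 304/625 = 0.48640; risk in unexposed = 287/764 = 0.37565.
RR = 0.48640 / 0.37565 = 1.29481
The risk among the exposed is 1.29 times that among the unexposed.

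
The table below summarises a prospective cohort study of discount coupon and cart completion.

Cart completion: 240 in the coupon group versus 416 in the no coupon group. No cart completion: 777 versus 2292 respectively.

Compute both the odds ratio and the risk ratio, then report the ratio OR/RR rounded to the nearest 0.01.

From the description: a = 240, b = 777, c = 416, d = 2292.
OR = (240·2292)/(777·416) = 550080/323232 = 1.70181
Risk in exposed = 240/1017 = 0.23599; risk in unexposed = 416/2708 = 0.15362; RR = 1.53619
OR/RR = 1.70181 / 1.53619 = 1.10781
The outcome is not rare, so the OR lies further from 1 than the RR.

1.11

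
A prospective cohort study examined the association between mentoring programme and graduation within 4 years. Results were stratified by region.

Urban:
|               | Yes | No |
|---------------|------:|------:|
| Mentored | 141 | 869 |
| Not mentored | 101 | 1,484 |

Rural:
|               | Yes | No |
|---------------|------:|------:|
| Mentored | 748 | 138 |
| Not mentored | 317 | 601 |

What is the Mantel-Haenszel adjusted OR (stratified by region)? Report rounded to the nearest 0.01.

OR_MH = Σ(aᵢdᵢ/nᵢ) / Σ(bᵢcᵢ/nᵢ), where nᵢ is the stratum total.
Stratum 1 (Urban): n = 2595; a·d/n = 141·1484/2595 = 80.6335; b·c/n = 869·101/2595 = 33.8224
Stratum 2 (Rural): n = 1804; a·d/n = 748·601/1804 = 249.1951; b·c/n = 138·317/1804 = 24.2494
OR_MH = (80.6335 + 249.1951) / (33.8224 + 24.2494) = 329.8286 / 58.0718 = 5.67967

5.68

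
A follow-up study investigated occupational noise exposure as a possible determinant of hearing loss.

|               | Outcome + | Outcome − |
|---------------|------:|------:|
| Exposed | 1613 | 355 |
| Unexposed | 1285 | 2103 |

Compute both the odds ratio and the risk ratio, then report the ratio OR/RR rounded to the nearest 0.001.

Cells: a = 1613, b = 355, c = 1285, d = 2103.
OR = (1613·2103)/(355·1285) = 3392139/456175 = 7.43605
Risk in exposed = 1613/1968 = 0.81961; risk in unexposed = 1285/3388 = 0.37928; RR = 2.16097
OR/RR = 7.43605 / 2.16097 = 3.44106
The outcome is not rare, so the OR lies further from 1 than the RR.

3.441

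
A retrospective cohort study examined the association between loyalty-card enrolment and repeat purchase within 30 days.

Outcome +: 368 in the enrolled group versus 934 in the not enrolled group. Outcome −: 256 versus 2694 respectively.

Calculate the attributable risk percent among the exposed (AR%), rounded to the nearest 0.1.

From the description: a = 368, b = 256, c = 934, d = 2694.
Risk in exposed = 368/624 = 0.58974; risk in unexposed = 934/3628 = 0.25744.
RR = 0.58974/0.25744 = 2.29078
AR% = (RR − 1)/RR × 100 = (2.29078 − 1)/2.29078 × 100 = 56.3468%

56.3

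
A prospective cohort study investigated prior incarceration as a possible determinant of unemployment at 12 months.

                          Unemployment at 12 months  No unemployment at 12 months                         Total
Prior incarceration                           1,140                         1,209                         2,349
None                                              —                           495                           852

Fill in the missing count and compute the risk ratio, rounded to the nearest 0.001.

The missing cell is in the unexposed row: 852 − 495 = 357.
So a = 1140, b = 1209, c = 357, d = 495.
RR = [a/(a+b)] / [c/(c+d)] = (1140/2349) / (357/852) = 0.48531/0.41901 = 1.15823

1.158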